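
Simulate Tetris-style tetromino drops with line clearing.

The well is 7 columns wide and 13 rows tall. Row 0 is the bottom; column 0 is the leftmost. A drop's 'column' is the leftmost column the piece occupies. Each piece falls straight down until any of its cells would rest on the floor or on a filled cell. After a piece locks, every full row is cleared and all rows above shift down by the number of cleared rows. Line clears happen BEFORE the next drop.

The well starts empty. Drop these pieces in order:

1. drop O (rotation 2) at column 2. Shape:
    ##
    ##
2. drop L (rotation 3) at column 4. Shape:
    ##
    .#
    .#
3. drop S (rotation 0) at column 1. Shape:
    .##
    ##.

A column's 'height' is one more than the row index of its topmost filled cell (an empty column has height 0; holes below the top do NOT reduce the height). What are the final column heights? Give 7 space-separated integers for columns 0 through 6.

Drop 1: O rot2 at col 2 lands with bottom-row=0; cleared 0 line(s) (total 0); column heights now [0 0 2 2 0 0 0], max=2
Drop 2: L rot3 at col 4 lands with bottom-row=0; cleared 0 line(s) (total 0); column heights now [0 0 2 2 3 3 0], max=3
Drop 3: S rot0 at col 1 lands with bottom-row=2; cleared 0 line(s) (total 0); column heights now [0 3 4 4 3 3 0], max=4

Answer: 0 3 4 4 3 3 0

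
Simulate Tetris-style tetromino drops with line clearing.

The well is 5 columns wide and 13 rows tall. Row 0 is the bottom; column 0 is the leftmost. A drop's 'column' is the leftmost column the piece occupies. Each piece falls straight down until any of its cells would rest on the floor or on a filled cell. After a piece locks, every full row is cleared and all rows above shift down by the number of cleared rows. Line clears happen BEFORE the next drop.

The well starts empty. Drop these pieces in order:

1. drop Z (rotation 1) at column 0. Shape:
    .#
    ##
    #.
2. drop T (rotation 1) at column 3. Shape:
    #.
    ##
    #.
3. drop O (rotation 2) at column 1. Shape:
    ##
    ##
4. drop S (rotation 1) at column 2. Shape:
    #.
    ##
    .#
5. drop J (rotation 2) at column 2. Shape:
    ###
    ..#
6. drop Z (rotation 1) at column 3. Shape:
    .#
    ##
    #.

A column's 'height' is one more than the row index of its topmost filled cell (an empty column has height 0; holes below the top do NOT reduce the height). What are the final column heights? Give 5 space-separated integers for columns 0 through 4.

Answer: 2 5 8 10 11

Derivation:
Drop 1: Z rot1 at col 0 lands with bottom-row=0; cleared 0 line(s) (total 0); column heights now [2 3 0 0 0], max=3
Drop 2: T rot1 at col 3 lands with bottom-row=0; cleared 0 line(s) (total 0); column heights now [2 3 0 3 2], max=3
Drop 3: O rot2 at col 1 lands with bottom-row=3; cleared 0 line(s) (total 0); column heights now [2 5 5 3 2], max=5
Drop 4: S rot1 at col 2 lands with bottom-row=4; cleared 0 line(s) (total 0); column heights now [2 5 7 6 2], max=7
Drop 5: J rot2 at col 2 lands with bottom-row=6; cleared 0 line(s) (total 0); column heights now [2 5 8 8 8], max=8
Drop 6: Z rot1 at col 3 lands with bottom-row=8; cleared 0 line(s) (total 0); column heights now [2 5 8 10 11], max=11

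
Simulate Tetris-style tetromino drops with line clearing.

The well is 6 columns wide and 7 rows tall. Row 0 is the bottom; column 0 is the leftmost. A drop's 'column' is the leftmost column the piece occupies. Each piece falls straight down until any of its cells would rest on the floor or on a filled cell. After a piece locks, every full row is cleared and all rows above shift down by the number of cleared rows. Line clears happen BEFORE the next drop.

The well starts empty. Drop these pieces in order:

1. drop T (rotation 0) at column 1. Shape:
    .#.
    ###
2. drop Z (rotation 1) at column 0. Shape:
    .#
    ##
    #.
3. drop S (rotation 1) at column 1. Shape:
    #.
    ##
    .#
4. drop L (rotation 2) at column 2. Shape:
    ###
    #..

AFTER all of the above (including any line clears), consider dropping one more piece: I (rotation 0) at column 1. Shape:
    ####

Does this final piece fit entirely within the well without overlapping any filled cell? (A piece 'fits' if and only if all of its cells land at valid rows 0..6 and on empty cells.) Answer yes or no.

Drop 1: T rot0 at col 1 lands with bottom-row=0; cleared 0 line(s) (total 0); column heights now [0 1 2 1 0 0], max=2
Drop 2: Z rot1 at col 0 lands with bottom-row=0; cleared 0 line(s) (total 0); column heights now [2 3 2 1 0 0], max=3
Drop 3: S rot1 at col 1 lands with bottom-row=2; cleared 0 line(s) (total 0); column heights now [2 5 4 1 0 0], max=5
Drop 4: L rot2 at col 2 lands with bottom-row=4; cleared 0 line(s) (total 0); column heights now [2 5 6 6 6 0], max=6
Test piece I rot0 at col 1 (width 4): heights before test = [2 5 6 6 6 0]; fits = True

Answer: yes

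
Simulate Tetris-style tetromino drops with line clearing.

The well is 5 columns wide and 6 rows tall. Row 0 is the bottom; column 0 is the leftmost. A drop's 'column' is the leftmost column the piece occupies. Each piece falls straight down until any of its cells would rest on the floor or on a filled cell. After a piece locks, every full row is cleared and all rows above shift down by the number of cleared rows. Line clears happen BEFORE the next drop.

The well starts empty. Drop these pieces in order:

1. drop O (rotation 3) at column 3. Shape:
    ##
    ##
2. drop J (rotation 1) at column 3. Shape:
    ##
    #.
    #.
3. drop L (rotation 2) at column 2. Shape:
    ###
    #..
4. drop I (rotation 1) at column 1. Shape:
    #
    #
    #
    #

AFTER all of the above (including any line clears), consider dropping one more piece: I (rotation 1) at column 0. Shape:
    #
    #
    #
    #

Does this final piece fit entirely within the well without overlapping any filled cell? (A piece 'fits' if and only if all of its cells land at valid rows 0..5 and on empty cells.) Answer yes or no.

Answer: yes

Derivation:
Drop 1: O rot3 at col 3 lands with bottom-row=0; cleared 0 line(s) (total 0); column heights now [0 0 0 2 2], max=2
Drop 2: J rot1 at col 3 lands with bottom-row=2; cleared 0 line(s) (total 0); column heights now [0 0 0 5 5], max=5
Drop 3: L rot2 at col 2 lands with bottom-row=4; cleared 0 line(s) (total 0); column heights now [0 0 6 6 6], max=6
Drop 4: I rot1 at col 1 lands with bottom-row=0; cleared 0 line(s) (total 0); column heights now [0 4 6 6 6], max=6
Test piece I rot1 at col 0 (width 1): heights before test = [0 4 6 6 6]; fits = True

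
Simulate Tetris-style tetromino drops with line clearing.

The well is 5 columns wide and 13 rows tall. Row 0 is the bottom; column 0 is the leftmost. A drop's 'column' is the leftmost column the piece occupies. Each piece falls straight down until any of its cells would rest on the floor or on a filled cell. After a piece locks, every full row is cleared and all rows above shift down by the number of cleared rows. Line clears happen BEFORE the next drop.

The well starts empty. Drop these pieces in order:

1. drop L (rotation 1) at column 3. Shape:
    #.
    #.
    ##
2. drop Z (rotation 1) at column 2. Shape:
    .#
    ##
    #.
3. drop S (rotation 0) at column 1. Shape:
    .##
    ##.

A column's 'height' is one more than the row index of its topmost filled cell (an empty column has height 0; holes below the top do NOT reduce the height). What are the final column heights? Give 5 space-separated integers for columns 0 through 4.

Answer: 0 5 6 6 1

Derivation:
Drop 1: L rot1 at col 3 lands with bottom-row=0; cleared 0 line(s) (total 0); column heights now [0 0 0 3 1], max=3
Drop 2: Z rot1 at col 2 lands with bottom-row=2; cleared 0 line(s) (total 0); column heights now [0 0 4 5 1], max=5
Drop 3: S rot0 at col 1 lands with bottom-row=4; cleared 0 line(s) (total 0); column heights now [0 5 6 6 1], max=6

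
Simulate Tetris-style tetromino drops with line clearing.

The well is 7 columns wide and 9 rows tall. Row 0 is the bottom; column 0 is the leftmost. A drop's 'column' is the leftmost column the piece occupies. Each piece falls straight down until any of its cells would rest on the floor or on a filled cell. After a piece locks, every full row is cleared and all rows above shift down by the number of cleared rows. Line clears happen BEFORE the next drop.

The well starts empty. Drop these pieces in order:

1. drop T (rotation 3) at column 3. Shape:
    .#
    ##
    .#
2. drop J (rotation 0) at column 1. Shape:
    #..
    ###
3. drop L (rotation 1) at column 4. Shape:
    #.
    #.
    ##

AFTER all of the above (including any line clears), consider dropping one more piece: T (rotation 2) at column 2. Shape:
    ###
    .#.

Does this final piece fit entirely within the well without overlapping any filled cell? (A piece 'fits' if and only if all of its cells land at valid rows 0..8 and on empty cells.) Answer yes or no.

Answer: yes

Derivation:
Drop 1: T rot3 at col 3 lands with bottom-row=0; cleared 0 line(s) (total 0); column heights now [0 0 0 2 3 0 0], max=3
Drop 2: J rot0 at col 1 lands with bottom-row=2; cleared 0 line(s) (total 0); column heights now [0 4 3 3 3 0 0], max=4
Drop 3: L rot1 at col 4 lands with bottom-row=3; cleared 0 line(s) (total 0); column heights now [0 4 3 3 6 4 0], max=6
Test piece T rot2 at col 2 (width 3): heights before test = [0 4 3 3 6 4 0]; fits = True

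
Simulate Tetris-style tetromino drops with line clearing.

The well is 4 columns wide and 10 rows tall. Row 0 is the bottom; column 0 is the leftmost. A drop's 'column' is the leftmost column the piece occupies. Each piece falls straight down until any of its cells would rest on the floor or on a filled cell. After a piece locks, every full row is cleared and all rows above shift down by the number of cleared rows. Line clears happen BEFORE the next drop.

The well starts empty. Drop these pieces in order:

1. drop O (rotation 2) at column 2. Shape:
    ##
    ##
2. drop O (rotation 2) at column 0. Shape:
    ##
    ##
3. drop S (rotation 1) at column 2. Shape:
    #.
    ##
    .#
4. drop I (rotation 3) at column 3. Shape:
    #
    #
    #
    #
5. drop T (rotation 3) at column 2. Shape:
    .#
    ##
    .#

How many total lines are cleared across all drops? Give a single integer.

Drop 1: O rot2 at col 2 lands with bottom-row=0; cleared 0 line(s) (total 0); column heights now [0 0 2 2], max=2
Drop 2: O rot2 at col 0 lands with bottom-row=0; cleared 2 line(s) (total 2); column heights now [0 0 0 0], max=0
Drop 3: S rot1 at col 2 lands with bottom-row=0; cleared 0 line(s) (total 2); column heights now [0 0 3 2], max=3
Drop 4: I rot3 at col 3 lands with bottom-row=2; cleared 0 line(s) (total 2); column heights now [0 0 3 6], max=6
Drop 5: T rot3 at col 2 lands with bottom-row=6; cleared 0 line(s) (total 2); column heights now [0 0 8 9], max=9

Answer: 2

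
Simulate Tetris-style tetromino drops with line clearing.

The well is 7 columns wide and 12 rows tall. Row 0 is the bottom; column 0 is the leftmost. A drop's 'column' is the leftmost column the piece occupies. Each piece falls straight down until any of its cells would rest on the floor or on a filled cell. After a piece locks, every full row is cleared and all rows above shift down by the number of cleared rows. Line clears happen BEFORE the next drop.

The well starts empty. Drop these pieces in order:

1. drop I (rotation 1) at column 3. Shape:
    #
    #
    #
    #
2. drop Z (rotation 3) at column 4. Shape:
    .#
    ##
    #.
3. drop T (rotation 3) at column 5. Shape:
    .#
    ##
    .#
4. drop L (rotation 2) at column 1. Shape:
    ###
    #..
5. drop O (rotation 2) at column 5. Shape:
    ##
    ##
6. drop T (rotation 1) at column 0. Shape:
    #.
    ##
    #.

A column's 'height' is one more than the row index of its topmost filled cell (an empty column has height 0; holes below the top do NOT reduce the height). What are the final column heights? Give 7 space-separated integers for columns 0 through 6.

Drop 1: I rot1 at col 3 lands with bottom-row=0; cleared 0 line(s) (total 0); column heights now [0 0 0 4 0 0 0], max=4
Drop 2: Z rot3 at col 4 lands with bottom-row=0; cleared 0 line(s) (total 0); column heights now [0 0 0 4 2 3 0], max=4
Drop 3: T rot3 at col 5 lands with bottom-row=2; cleared 0 line(s) (total 0); column heights now [0 0 0 4 2 4 5], max=5
Drop 4: L rot2 at col 1 lands with bottom-row=3; cleared 0 line(s) (total 0); column heights now [0 5 5 5 2 4 5], max=5
Drop 5: O rot2 at col 5 lands with bottom-row=5; cleared 0 line(s) (total 0); column heights now [0 5 5 5 2 7 7], max=7
Drop 6: T rot1 at col 0 lands with bottom-row=4; cleared 0 line(s) (total 0); column heights now [7 6 5 5 2 7 7], max=7

Answer: 7 6 5 5 2 7 7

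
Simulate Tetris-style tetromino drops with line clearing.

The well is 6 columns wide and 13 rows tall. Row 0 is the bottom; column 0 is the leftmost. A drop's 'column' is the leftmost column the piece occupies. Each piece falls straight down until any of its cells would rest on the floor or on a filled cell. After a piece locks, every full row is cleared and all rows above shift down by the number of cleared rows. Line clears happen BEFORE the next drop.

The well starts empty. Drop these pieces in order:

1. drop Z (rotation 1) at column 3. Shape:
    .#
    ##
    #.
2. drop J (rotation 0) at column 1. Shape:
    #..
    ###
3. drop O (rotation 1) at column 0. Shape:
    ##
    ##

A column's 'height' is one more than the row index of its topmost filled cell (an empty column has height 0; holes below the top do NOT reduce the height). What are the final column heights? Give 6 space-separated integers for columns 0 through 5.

Drop 1: Z rot1 at col 3 lands with bottom-row=0; cleared 0 line(s) (total 0); column heights now [0 0 0 2 3 0], max=3
Drop 2: J rot0 at col 1 lands with bottom-row=2; cleared 0 line(s) (total 0); column heights now [0 4 3 3 3 0], max=4
Drop 3: O rot1 at col 0 lands with bottom-row=4; cleared 0 line(s) (total 0); column heights now [6 6 3 3 3 0], max=6

Answer: 6 6 3 3 3 0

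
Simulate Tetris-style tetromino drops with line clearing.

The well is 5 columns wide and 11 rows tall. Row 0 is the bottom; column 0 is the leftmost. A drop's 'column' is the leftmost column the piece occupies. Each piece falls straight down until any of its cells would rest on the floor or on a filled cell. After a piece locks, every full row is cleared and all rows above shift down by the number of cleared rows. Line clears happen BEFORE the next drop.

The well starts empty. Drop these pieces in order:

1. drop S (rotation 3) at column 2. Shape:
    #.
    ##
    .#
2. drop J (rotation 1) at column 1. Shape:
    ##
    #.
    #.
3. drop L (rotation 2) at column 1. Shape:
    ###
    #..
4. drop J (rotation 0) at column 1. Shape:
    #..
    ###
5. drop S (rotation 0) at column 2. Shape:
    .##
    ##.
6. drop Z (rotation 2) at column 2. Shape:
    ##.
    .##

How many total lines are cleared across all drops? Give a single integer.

Answer: 0

Derivation:
Drop 1: S rot3 at col 2 lands with bottom-row=0; cleared 0 line(s) (total 0); column heights now [0 0 3 2 0], max=3
Drop 2: J rot1 at col 1 lands with bottom-row=1; cleared 0 line(s) (total 0); column heights now [0 4 4 2 0], max=4
Drop 3: L rot2 at col 1 lands with bottom-row=4; cleared 0 line(s) (total 0); column heights now [0 6 6 6 0], max=6
Drop 4: J rot0 at col 1 lands with bottom-row=6; cleared 0 line(s) (total 0); column heights now [0 8 7 7 0], max=8
Drop 5: S rot0 at col 2 lands with bottom-row=7; cleared 0 line(s) (total 0); column heights now [0 8 8 9 9], max=9
Drop 6: Z rot2 at col 2 lands with bottom-row=9; cleared 0 line(s) (total 0); column heights now [0 8 11 11 10], max=11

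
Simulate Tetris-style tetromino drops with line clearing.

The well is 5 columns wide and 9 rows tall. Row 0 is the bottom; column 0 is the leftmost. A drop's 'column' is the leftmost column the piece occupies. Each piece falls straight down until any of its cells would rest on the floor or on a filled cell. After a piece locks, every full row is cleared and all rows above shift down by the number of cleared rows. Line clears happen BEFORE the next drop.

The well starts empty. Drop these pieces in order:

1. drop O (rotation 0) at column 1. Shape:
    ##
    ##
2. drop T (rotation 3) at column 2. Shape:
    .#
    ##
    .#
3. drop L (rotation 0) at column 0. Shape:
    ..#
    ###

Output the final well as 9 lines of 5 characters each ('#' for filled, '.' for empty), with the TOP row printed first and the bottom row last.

Drop 1: O rot0 at col 1 lands with bottom-row=0; cleared 0 line(s) (total 0); column heights now [0 2 2 0 0], max=2
Drop 2: T rot3 at col 2 lands with bottom-row=1; cleared 0 line(s) (total 0); column heights now [0 2 3 4 0], max=4
Drop 3: L rot0 at col 0 lands with bottom-row=3; cleared 0 line(s) (total 0); column heights now [4 4 5 4 0], max=5

Answer: .....
.....
.....
.....
..#..
####.
..##.
.###.
.##..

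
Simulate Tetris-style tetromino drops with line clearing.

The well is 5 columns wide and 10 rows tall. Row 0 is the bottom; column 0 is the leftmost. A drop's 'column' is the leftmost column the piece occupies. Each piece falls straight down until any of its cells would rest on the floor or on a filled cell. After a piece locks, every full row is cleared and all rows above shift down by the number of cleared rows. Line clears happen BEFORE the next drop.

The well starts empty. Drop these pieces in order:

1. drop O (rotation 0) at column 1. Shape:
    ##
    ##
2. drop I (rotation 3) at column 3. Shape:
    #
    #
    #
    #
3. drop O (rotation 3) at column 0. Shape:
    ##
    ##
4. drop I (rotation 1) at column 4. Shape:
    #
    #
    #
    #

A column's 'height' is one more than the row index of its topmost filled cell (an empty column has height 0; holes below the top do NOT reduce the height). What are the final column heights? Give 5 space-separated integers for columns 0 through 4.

Drop 1: O rot0 at col 1 lands with bottom-row=0; cleared 0 line(s) (total 0); column heights now [0 2 2 0 0], max=2
Drop 2: I rot3 at col 3 lands with bottom-row=0; cleared 0 line(s) (total 0); column heights now [0 2 2 4 0], max=4
Drop 3: O rot3 at col 0 lands with bottom-row=2; cleared 0 line(s) (total 0); column heights now [4 4 2 4 0], max=4
Drop 4: I rot1 at col 4 lands with bottom-row=0; cleared 0 line(s) (total 0); column heights now [4 4 2 4 4], max=4

Answer: 4 4 2 4 4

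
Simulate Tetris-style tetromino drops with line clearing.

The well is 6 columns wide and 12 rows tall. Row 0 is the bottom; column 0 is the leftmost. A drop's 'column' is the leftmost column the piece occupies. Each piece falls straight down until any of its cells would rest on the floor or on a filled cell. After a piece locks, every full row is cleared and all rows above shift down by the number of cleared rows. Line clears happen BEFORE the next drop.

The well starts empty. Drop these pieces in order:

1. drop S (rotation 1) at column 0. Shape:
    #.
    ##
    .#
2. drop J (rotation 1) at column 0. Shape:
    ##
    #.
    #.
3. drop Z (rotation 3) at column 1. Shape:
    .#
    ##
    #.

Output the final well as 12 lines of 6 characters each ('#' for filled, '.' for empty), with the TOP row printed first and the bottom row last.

Answer: ......
......
......
..#...
.##...
.#....
##....
#.....
#.....
#.....
##....
.#....

Derivation:
Drop 1: S rot1 at col 0 lands with bottom-row=0; cleared 0 line(s) (total 0); column heights now [3 2 0 0 0 0], max=3
Drop 2: J rot1 at col 0 lands with bottom-row=3; cleared 0 line(s) (total 0); column heights now [6 6 0 0 0 0], max=6
Drop 3: Z rot3 at col 1 lands with bottom-row=6; cleared 0 line(s) (total 0); column heights now [6 8 9 0 0 0], max=9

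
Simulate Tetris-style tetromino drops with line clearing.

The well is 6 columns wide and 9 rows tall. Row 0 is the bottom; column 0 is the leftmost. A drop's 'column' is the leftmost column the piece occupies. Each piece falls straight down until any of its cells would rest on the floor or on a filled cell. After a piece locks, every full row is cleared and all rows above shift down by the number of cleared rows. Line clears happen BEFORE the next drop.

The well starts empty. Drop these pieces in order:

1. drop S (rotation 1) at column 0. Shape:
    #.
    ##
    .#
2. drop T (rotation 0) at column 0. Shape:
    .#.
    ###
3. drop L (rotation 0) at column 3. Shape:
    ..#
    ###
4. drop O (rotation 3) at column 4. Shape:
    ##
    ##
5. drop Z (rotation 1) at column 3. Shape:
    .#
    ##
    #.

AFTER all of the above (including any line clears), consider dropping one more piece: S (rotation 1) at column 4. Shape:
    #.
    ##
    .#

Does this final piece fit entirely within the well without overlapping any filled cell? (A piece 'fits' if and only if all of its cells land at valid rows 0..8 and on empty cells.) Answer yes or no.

Drop 1: S rot1 at col 0 lands with bottom-row=0; cleared 0 line(s) (total 0); column heights now [3 2 0 0 0 0], max=3
Drop 2: T rot0 at col 0 lands with bottom-row=3; cleared 0 line(s) (total 0); column heights now [4 5 4 0 0 0], max=5
Drop 3: L rot0 at col 3 lands with bottom-row=0; cleared 0 line(s) (total 0); column heights now [4 5 4 1 1 2], max=5
Drop 4: O rot3 at col 4 lands with bottom-row=2; cleared 0 line(s) (total 0); column heights now [4 5 4 1 4 4], max=5
Drop 5: Z rot1 at col 3 lands with bottom-row=3; cleared 1 line(s) (total 1); column heights now [3 4 0 4 5 3], max=5
Test piece S rot1 at col 4 (width 2): heights before test = [3 4 0 4 5 3]; fits = True

Answer: yes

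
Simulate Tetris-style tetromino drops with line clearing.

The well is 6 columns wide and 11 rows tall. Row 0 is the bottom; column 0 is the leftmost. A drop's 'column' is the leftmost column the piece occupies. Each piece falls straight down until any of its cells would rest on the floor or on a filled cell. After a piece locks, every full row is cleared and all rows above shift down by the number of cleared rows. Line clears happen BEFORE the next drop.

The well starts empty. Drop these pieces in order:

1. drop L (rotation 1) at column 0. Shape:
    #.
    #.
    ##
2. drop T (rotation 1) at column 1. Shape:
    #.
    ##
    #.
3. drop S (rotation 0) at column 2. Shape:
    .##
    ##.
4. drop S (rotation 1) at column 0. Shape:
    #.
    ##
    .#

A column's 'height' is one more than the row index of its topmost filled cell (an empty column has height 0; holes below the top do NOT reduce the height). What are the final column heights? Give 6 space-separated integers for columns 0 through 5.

Drop 1: L rot1 at col 0 lands with bottom-row=0; cleared 0 line(s) (total 0); column heights now [3 1 0 0 0 0], max=3
Drop 2: T rot1 at col 1 lands with bottom-row=1; cleared 0 line(s) (total 0); column heights now [3 4 3 0 0 0], max=4
Drop 3: S rot0 at col 2 lands with bottom-row=3; cleared 0 line(s) (total 0); column heights now [3 4 4 5 5 0], max=5
Drop 4: S rot1 at col 0 lands with bottom-row=4; cleared 0 line(s) (total 0); column heights now [7 6 4 5 5 0], max=7

Answer: 7 6 4 5 5 0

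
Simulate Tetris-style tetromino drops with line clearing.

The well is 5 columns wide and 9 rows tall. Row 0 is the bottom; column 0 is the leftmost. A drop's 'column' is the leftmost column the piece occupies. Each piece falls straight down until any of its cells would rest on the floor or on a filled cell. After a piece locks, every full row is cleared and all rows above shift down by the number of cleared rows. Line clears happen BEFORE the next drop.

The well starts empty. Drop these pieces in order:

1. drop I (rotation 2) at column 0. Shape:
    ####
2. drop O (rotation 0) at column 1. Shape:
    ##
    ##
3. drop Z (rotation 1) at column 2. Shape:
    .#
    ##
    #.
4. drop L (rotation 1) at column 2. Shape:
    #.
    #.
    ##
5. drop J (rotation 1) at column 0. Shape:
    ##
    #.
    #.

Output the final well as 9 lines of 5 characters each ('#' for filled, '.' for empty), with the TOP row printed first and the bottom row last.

Drop 1: I rot2 at col 0 lands with bottom-row=0; cleared 0 line(s) (total 0); column heights now [1 1 1 1 0], max=1
Drop 2: O rot0 at col 1 lands with bottom-row=1; cleared 0 line(s) (total 0); column heights now [1 3 3 1 0], max=3
Drop 3: Z rot1 at col 2 lands with bottom-row=3; cleared 0 line(s) (total 0); column heights now [1 3 5 6 0], max=6
Drop 4: L rot1 at col 2 lands with bottom-row=6; cleared 0 line(s) (total 0); column heights now [1 3 9 7 0], max=9
Drop 5: J rot1 at col 0 lands with bottom-row=1; cleared 0 line(s) (total 0); column heights now [4 4 9 7 0], max=9

Answer: ..#..
..#..
..##.
...#.
..##.
###..
###..
###..
####.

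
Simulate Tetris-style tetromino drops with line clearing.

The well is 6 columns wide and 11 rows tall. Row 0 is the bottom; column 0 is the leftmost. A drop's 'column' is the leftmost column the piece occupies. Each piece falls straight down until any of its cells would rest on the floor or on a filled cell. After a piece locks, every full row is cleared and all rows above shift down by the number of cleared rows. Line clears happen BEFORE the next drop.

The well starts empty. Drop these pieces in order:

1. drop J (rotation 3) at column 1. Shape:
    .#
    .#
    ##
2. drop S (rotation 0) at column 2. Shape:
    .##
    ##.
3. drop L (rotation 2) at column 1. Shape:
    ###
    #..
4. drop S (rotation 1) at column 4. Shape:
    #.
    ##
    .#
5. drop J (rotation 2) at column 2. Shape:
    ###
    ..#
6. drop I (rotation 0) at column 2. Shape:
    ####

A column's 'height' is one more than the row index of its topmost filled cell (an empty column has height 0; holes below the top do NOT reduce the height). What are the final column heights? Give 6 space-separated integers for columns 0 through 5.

Answer: 0 6 10 10 10 10

Derivation:
Drop 1: J rot3 at col 1 lands with bottom-row=0; cleared 0 line(s) (total 0); column heights now [0 1 3 0 0 0], max=3
Drop 2: S rot0 at col 2 lands with bottom-row=3; cleared 0 line(s) (total 0); column heights now [0 1 4 5 5 0], max=5
Drop 3: L rot2 at col 1 lands with bottom-row=4; cleared 0 line(s) (total 0); column heights now [0 6 6 6 5 0], max=6
Drop 4: S rot1 at col 4 lands with bottom-row=4; cleared 0 line(s) (total 0); column heights now [0 6 6 6 7 6], max=7
Drop 5: J rot2 at col 2 lands with bottom-row=7; cleared 0 line(s) (total 0); column heights now [0 6 9 9 9 6], max=9
Drop 6: I rot0 at col 2 lands with bottom-row=9; cleared 0 line(s) (total 0); column heights now [0 6 10 10 10 10], max=10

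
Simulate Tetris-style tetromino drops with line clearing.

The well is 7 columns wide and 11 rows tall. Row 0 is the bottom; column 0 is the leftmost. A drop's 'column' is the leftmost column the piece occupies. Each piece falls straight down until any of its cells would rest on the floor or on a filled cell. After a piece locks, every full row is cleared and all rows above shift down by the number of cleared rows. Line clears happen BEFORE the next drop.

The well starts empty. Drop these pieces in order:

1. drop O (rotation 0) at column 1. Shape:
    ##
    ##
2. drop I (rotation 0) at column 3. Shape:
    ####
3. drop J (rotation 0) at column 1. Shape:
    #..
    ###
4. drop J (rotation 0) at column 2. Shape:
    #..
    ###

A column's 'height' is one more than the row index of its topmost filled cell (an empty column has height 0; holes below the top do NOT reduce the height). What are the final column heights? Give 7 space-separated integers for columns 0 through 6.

Answer: 0 4 5 4 4 1 1

Derivation:
Drop 1: O rot0 at col 1 lands with bottom-row=0; cleared 0 line(s) (total 0); column heights now [0 2 2 0 0 0 0], max=2
Drop 2: I rot0 at col 3 lands with bottom-row=0; cleared 0 line(s) (total 0); column heights now [0 2 2 1 1 1 1], max=2
Drop 3: J rot0 at col 1 lands with bottom-row=2; cleared 0 line(s) (total 0); column heights now [0 4 3 3 1 1 1], max=4
Drop 4: J rot0 at col 2 lands with bottom-row=3; cleared 0 line(s) (total 0); column heights now [0 4 5 4 4 1 1], max=5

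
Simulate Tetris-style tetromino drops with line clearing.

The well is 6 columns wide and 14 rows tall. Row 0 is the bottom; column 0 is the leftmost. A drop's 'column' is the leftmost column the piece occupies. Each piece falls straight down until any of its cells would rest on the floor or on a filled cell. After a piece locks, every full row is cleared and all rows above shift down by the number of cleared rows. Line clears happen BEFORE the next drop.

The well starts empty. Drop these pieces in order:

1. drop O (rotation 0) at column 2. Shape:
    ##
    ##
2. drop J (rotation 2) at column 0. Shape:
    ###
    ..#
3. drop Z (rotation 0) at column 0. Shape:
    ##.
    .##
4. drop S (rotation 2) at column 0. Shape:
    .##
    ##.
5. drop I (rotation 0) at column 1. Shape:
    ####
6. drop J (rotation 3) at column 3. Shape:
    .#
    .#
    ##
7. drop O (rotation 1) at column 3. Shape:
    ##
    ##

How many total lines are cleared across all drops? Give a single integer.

Drop 1: O rot0 at col 2 lands with bottom-row=0; cleared 0 line(s) (total 0); column heights now [0 0 2 2 0 0], max=2
Drop 2: J rot2 at col 0 lands with bottom-row=2; cleared 0 line(s) (total 0); column heights now [4 4 4 2 0 0], max=4
Drop 3: Z rot0 at col 0 lands with bottom-row=4; cleared 0 line(s) (total 0); column heights now [6 6 5 2 0 0], max=6
Drop 4: S rot2 at col 0 lands with bottom-row=6; cleared 0 line(s) (total 0); column heights now [7 8 8 2 0 0], max=8
Drop 5: I rot0 at col 1 lands with bottom-row=8; cleared 0 line(s) (total 0); column heights now [7 9 9 9 9 0], max=9
Drop 6: J rot3 at col 3 lands with bottom-row=9; cleared 0 line(s) (total 0); column heights now [7 9 9 10 12 0], max=12
Drop 7: O rot1 at col 3 lands with bottom-row=12; cleared 0 line(s) (total 0); column heights now [7 9 9 14 14 0], max=14

Answer: 0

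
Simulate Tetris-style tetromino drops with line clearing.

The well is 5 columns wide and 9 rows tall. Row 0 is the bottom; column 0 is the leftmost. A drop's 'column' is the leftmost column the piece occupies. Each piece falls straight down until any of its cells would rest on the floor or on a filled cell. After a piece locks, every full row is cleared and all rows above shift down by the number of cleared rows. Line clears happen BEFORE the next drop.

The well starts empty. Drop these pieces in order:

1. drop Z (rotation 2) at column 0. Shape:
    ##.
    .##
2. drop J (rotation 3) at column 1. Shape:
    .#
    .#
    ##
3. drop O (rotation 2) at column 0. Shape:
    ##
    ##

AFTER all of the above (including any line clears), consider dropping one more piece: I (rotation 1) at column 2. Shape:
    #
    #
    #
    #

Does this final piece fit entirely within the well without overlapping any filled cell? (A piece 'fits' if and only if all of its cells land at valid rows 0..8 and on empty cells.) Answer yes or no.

Answer: yes

Derivation:
Drop 1: Z rot2 at col 0 lands with bottom-row=0; cleared 0 line(s) (total 0); column heights now [2 2 1 0 0], max=2
Drop 2: J rot3 at col 1 lands with bottom-row=2; cleared 0 line(s) (total 0); column heights now [2 3 5 0 0], max=5
Drop 3: O rot2 at col 0 lands with bottom-row=3; cleared 0 line(s) (total 0); column heights now [5 5 5 0 0], max=5
Test piece I rot1 at col 2 (width 1): heights before test = [5 5 5 0 0]; fits = True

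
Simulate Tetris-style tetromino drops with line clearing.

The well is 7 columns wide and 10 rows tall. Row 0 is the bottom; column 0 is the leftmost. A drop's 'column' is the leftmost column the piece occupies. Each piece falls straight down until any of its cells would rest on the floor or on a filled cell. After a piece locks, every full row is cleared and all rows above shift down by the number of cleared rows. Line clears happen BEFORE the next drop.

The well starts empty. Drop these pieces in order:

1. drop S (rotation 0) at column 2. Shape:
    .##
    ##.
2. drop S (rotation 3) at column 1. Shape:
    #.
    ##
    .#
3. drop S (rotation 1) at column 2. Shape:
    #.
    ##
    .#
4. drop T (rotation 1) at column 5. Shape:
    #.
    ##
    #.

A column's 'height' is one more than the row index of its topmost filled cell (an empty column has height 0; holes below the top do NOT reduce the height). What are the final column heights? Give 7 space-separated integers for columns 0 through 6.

Drop 1: S rot0 at col 2 lands with bottom-row=0; cleared 0 line(s) (total 0); column heights now [0 0 1 2 2 0 0], max=2
Drop 2: S rot3 at col 1 lands with bottom-row=1; cleared 0 line(s) (total 0); column heights now [0 4 3 2 2 0 0], max=4
Drop 3: S rot1 at col 2 lands with bottom-row=2; cleared 0 line(s) (total 0); column heights now [0 4 5 4 2 0 0], max=5
Drop 4: T rot1 at col 5 lands with bottom-row=0; cleared 0 line(s) (total 0); column heights now [0 4 5 4 2 3 2], max=5

Answer: 0 4 5 4 2 3 2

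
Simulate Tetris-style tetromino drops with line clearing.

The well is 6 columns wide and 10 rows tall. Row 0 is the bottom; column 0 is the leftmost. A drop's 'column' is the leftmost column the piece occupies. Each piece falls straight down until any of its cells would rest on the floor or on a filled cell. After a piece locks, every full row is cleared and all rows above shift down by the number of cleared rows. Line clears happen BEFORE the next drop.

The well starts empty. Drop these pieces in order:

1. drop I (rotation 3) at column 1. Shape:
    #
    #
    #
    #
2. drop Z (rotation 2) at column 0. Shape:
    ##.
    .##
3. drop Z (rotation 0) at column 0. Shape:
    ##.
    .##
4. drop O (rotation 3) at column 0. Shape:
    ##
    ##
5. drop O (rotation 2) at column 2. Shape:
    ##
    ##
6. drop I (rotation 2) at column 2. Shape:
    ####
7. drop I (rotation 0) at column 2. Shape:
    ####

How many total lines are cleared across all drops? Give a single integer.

Drop 1: I rot3 at col 1 lands with bottom-row=0; cleared 0 line(s) (total 0); column heights now [0 4 0 0 0 0], max=4
Drop 2: Z rot2 at col 0 lands with bottom-row=4; cleared 0 line(s) (total 0); column heights now [6 6 5 0 0 0], max=6
Drop 3: Z rot0 at col 0 lands with bottom-row=6; cleared 0 line(s) (total 0); column heights now [8 8 7 0 0 0], max=8
Drop 4: O rot3 at col 0 lands with bottom-row=8; cleared 0 line(s) (total 0); column heights now [10 10 7 0 0 0], max=10
Drop 5: O rot2 at col 2 lands with bottom-row=7; cleared 0 line(s) (total 0); column heights now [10 10 9 9 0 0], max=10
Drop 6: I rot2 at col 2 lands with bottom-row=9; cleared 1 line(s) (total 1); column heights now [9 9 9 9 0 0], max=9
Drop 7: I rot0 at col 2 lands with bottom-row=9; cleared 0 line(s) (total 1); column heights now [9 9 10 10 10 10], max=10

Answer: 1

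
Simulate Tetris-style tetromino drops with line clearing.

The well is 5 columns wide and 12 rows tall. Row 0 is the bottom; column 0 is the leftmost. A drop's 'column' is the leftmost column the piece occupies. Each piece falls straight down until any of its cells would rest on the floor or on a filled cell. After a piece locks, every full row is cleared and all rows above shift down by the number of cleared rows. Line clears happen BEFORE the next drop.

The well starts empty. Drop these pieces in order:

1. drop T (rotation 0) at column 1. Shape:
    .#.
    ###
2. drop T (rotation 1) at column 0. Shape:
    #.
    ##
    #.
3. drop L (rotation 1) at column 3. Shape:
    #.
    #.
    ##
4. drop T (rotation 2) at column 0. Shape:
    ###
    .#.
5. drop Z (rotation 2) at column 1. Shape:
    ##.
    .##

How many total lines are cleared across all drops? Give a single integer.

Drop 1: T rot0 at col 1 lands with bottom-row=0; cleared 0 line(s) (total 0); column heights now [0 1 2 1 0], max=2
Drop 2: T rot1 at col 0 lands with bottom-row=0; cleared 0 line(s) (total 0); column heights now [3 2 2 1 0], max=3
Drop 3: L rot1 at col 3 lands with bottom-row=1; cleared 1 line(s) (total 1); column heights now [2 1 1 3 0], max=3
Drop 4: T rot2 at col 0 lands with bottom-row=1; cleared 0 line(s) (total 1); column heights now [3 3 3 3 0], max=3
Drop 5: Z rot2 at col 1 lands with bottom-row=3; cleared 0 line(s) (total 1); column heights now [3 5 5 4 0], max=5

Answer: 1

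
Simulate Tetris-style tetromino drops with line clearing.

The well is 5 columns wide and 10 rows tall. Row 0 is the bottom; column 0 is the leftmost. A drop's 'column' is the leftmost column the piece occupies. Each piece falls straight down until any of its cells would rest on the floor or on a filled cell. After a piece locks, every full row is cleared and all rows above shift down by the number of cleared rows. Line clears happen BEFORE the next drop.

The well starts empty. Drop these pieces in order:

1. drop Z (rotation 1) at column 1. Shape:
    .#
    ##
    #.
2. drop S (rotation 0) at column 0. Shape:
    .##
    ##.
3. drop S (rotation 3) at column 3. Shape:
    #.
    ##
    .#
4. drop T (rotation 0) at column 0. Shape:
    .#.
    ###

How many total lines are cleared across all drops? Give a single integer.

Answer: 0

Derivation:
Drop 1: Z rot1 at col 1 lands with bottom-row=0; cleared 0 line(s) (total 0); column heights now [0 2 3 0 0], max=3
Drop 2: S rot0 at col 0 lands with bottom-row=2; cleared 0 line(s) (total 0); column heights now [3 4 4 0 0], max=4
Drop 3: S rot3 at col 3 lands with bottom-row=0; cleared 0 line(s) (total 0); column heights now [3 4 4 3 2], max=4
Drop 4: T rot0 at col 0 lands with bottom-row=4; cleared 0 line(s) (total 0); column heights now [5 6 5 3 2], max=6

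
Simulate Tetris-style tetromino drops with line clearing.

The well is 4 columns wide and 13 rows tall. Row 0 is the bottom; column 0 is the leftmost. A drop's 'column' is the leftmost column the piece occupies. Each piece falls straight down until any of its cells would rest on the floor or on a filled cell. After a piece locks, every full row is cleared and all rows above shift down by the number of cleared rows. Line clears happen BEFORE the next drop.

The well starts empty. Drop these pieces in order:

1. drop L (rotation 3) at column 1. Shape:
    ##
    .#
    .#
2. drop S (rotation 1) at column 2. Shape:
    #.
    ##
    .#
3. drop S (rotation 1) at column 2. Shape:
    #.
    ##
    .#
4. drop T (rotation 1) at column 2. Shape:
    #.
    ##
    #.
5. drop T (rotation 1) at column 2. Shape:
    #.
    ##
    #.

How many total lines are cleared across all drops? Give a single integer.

Drop 1: L rot3 at col 1 lands with bottom-row=0; cleared 0 line(s) (total 0); column heights now [0 3 3 0], max=3
Drop 2: S rot1 at col 2 lands with bottom-row=2; cleared 0 line(s) (total 0); column heights now [0 3 5 4], max=5
Drop 3: S rot1 at col 2 lands with bottom-row=4; cleared 0 line(s) (total 0); column heights now [0 3 7 6], max=7
Drop 4: T rot1 at col 2 lands with bottom-row=7; cleared 0 line(s) (total 0); column heights now [0 3 10 9], max=10
Drop 5: T rot1 at col 2 lands with bottom-row=10; cleared 0 line(s) (total 0); column heights now [0 3 13 12], max=13

Answer: 0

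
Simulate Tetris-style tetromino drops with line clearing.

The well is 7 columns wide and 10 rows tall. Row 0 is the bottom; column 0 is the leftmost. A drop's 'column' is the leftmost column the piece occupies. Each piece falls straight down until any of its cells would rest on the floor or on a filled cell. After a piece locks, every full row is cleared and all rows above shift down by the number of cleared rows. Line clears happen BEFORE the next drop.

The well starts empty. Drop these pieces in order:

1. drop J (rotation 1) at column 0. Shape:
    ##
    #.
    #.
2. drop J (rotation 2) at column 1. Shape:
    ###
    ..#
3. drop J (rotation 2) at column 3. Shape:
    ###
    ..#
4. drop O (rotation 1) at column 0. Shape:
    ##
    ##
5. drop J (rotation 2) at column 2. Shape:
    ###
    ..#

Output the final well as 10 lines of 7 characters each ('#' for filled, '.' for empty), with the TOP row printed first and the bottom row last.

Answer: .......
.......
.......
..###..
##..#..
##.###.
.###.#.
##.#...
#......
#......

Derivation:
Drop 1: J rot1 at col 0 lands with bottom-row=0; cleared 0 line(s) (total 0); column heights now [3 3 0 0 0 0 0], max=3
Drop 2: J rot2 at col 1 lands with bottom-row=2; cleared 0 line(s) (total 0); column heights now [3 4 4 4 0 0 0], max=4
Drop 3: J rot2 at col 3 lands with bottom-row=3; cleared 0 line(s) (total 0); column heights now [3 4 4 5 5 5 0], max=5
Drop 4: O rot1 at col 0 lands with bottom-row=4; cleared 0 line(s) (total 0); column heights now [6 6 4 5 5 5 0], max=6
Drop 5: J rot2 at col 2 lands with bottom-row=5; cleared 0 line(s) (total 0); column heights now [6 6 7 7 7 5 0], max=7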